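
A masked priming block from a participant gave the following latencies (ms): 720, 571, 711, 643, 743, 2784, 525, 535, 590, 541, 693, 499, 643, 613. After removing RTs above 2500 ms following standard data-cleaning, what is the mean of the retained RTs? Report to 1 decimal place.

617.5 ms

Excluded: 2784
Retained (n=13): Σ = 8027
Mean = 8027/13 = 617.4615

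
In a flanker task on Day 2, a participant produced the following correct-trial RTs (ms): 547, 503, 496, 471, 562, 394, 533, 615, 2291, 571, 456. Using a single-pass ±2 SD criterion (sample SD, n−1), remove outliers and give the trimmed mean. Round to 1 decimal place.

514.8 ms

n = 11, ΣRT = 7439, M = 676.273
Σ(x−M)² = 2905334.18; s = √(2905334.18/10) = 539.012
Cutoffs: 676.273 ± 2·539.012 → [-401.8, 1754.3]
Outside: 2291 → excluded.
Retained (n=10): Σ = 5148, mean = 5148/10 = 514.800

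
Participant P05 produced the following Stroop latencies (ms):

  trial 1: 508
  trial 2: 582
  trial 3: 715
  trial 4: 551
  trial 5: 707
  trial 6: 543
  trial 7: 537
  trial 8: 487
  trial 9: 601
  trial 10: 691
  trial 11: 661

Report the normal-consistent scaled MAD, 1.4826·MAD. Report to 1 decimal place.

Sorted: 487, 508, 537, 543, 551, 582, 601, 661, 691, 707, 715 → median = 582
|x − 582| sorted: 0, 19, 31, 39, 45, 74, 79, 95, 109, 125, 133 → MAD = 74
Robust SD ≈ 1.4826 × 74 = 109.712

109.7 ms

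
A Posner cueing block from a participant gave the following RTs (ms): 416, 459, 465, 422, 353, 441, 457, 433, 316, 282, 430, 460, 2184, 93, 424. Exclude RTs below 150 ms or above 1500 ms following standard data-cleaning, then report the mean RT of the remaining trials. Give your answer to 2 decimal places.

412.15 ms

Excluded: 93, 2184
Retained (n=13): Σ = 5358
Mean = 5358/13 = 412.1538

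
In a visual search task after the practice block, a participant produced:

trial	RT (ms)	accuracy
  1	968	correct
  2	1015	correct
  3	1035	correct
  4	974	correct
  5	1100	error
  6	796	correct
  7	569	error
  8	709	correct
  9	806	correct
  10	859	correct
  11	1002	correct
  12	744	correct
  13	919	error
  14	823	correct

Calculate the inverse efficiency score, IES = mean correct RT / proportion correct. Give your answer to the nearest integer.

1126 ms

Correct trials (n=11): 968, 1015, 1035, 974, 796, 709, 806, 859, 1002, 744, 823
Mean correct RT = 9731/11 = 884.6364 ms
Proportion correct = 11/14
IES = 884.6364 / (11/14) = 1125.901 ms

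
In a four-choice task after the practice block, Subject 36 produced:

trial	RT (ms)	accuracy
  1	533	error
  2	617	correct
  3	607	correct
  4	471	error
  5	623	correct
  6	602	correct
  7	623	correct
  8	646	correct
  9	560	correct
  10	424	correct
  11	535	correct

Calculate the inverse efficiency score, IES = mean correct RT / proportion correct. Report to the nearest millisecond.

711 ms

Correct trials (n=9): 617, 607, 623, 602, 623, 646, 560, 424, 535
Mean correct RT = 5237/9 = 581.8889 ms
Proportion correct = 9/11
IES = 581.8889 / (9/11) = 711.198 ms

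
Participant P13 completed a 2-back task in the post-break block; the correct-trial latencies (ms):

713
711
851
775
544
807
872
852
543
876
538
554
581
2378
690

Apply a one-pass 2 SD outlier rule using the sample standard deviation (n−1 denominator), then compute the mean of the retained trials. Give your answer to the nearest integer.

n = 15, ΣRT = 12285, M = 819.000
Σ(x−M)² = 2837904.00; s = √(2837904.00/14) = 450.230
Cutoffs: 819.000 ± 2·450.230 → [-81.5, 1719.5]
Outside: 2378 → excluded.
Retained (n=14): Σ = 9907, mean = 9907/14 = 707.643

708 ms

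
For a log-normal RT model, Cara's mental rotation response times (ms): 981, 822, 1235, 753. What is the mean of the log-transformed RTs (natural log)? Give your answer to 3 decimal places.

6.836

ln(RT): 6.8886, 6.7117, 7.1188, 6.6241
Σ ln(RT) = 27.3432
Mean = 27.3432/4 = 6.83580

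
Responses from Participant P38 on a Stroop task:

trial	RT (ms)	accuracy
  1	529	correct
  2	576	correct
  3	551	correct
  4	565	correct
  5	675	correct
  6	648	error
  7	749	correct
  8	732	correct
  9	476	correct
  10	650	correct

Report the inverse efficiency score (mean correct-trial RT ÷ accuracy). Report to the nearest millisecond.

679 ms

Correct trials (n=9): 529, 576, 551, 565, 675, 749, 732, 476, 650
Mean correct RT = 5503/9 = 611.4444 ms
Proportion correct = 9/10
IES = 611.4444 / (9/10) = 679.383 ms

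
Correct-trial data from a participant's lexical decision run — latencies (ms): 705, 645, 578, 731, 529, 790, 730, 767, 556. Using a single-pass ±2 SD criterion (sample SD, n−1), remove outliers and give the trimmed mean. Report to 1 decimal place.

670.1 ms

n = 9, ΣRT = 6031, M = 670.111
Σ(x−M)² = 74320.89; s = √(74320.89/8) = 96.385
Cutoffs: 670.111 ± 2·96.385 → [477.3, 862.9]
No RTs fall outside the cutoffs; all 9 retained. Mean = 6031/9 = 670.111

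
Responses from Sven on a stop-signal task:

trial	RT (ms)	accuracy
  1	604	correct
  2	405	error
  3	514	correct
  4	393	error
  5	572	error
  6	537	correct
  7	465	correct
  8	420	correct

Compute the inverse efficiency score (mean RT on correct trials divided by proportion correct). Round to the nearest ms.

Correct trials (n=5): 604, 514, 537, 465, 420
Mean correct RT = 2540/5 = 508.0000 ms
Proportion correct = 5/8
IES = 508.0000 / (5/8) = 812.800 ms

813 ms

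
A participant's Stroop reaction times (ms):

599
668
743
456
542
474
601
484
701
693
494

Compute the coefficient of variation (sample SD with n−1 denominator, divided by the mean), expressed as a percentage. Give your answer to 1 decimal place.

n = 11, Σ = 6455, M = 586.8182
Σ(x−M)² = 106681.636; s = √(106681.636/10) = 103.2868
CV = 103.2868 / 586.8182 = 0.17601 = 17.601%

17.6%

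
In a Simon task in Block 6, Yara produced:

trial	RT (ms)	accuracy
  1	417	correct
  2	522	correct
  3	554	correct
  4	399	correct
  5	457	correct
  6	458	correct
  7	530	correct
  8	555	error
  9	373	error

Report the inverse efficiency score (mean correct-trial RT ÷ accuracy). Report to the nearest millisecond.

613 ms

Correct trials (n=7): 417, 522, 554, 399, 457, 458, 530
Mean correct RT = 3337/7 = 476.7143 ms
Proportion correct = 7/9
IES = 476.7143 / (7/9) = 612.918 ms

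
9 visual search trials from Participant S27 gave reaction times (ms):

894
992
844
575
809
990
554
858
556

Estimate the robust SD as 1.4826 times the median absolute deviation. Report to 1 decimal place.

Sorted: 554, 556, 575, 809, 844, 858, 894, 990, 992 → median = 844
|x − 844| sorted: 0, 14, 35, 50, 146, 148, 269, 288, 290 → MAD = 146
Robust SD ≈ 1.4826 × 146 = 216.460

216.5 ms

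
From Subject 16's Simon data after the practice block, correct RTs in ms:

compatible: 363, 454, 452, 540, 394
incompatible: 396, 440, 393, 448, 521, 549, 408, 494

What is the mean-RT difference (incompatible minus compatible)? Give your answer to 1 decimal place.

M(compatible) = 2203/5 = 440.600
M(incompatible) = 3649/8 = 456.125
Difference = 456.125 − 440.600 = 15.525 ms

15.5 ms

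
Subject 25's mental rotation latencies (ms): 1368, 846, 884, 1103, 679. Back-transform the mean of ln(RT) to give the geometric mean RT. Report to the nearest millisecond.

ln(RT): 7.2211, 6.7405, 6.7845, 7.0058, 6.5206
Mean ln(RT) = 34.2725/5 = 6.85450
Geometric mean = exp(6.85450) = 948.14 ms

948 ms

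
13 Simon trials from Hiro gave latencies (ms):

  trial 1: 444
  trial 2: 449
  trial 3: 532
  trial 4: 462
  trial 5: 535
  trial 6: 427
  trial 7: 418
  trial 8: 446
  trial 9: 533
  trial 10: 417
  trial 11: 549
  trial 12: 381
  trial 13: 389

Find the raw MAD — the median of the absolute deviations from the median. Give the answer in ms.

29 ms

Sorted: 381, 389, 417, 418, 427, 444, 446, 449, 462, 532, 533, 535, 549 → median = 446
|x − 446|: 2, 3, 86, 16, 89, 19, 28, 0, 87, 29, 103, 65, 57
Sorted deviations: 0, 2, 3, 16, 19, 28, 29, 57, 65, 86, 87, 89, 103 → MAD = 29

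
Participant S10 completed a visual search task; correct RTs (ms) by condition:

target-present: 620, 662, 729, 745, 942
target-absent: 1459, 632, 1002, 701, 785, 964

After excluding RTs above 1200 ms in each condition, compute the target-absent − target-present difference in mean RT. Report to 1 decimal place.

77.2 ms

target-absent: exclude 1459
M(target-present) = 3698/5 = 739.600
M(target-absent) = 4084/5 = 816.800
Difference = 816.800 − 739.600 = 77.200 ms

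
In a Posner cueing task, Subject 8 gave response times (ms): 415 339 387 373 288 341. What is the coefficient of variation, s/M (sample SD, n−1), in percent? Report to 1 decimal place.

12.4%

n = 6, Σ = 2143, M = 357.1667
Σ(x−M)² = 9860.833; s = √(9860.833/5) = 44.4091
CV = 44.4091 / 357.1667 = 0.12434 = 12.434%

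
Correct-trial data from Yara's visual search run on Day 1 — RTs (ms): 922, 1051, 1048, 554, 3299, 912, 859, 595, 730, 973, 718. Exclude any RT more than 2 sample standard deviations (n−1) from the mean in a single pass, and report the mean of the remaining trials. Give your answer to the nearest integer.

836 ms

n = 11, ΣRT = 11661, M = 1060.091
Σ(x−M)² = 5800388.91; s = √(5800388.91/10) = 761.603
Cutoffs: 1060.091 ± 2·761.603 → [-463.1, 2583.3]
Outside: 3299 → excluded.
Retained (n=10): Σ = 8362, mean = 8362/10 = 836.200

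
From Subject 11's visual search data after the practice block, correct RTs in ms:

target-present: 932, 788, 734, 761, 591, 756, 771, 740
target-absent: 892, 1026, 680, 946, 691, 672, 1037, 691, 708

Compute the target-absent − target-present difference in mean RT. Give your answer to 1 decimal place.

M(target-present) = 6073/8 = 759.125
M(target-absent) = 7343/9 = 815.889
Difference = 815.889 − 759.125 = 56.764 ms

56.8 ms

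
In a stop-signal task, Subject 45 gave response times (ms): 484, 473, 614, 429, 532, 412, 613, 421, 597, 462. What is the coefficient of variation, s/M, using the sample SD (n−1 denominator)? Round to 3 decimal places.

0.159

n = 10, Σ = 5037, M = 503.7000
Σ(x−M)² = 57516.100; s = √(57516.100/9) = 79.9417
CV = 79.9417 / 503.7000 = 0.15871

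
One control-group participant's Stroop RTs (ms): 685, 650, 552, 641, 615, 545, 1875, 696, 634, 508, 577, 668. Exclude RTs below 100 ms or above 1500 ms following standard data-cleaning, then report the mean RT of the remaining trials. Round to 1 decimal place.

615.5 ms

Excluded: 1875
Retained (n=11): Σ = 6771
Mean = 6771/11 = 615.5455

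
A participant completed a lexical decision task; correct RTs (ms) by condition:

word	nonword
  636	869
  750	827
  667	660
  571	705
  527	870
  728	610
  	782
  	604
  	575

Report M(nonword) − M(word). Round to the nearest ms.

76 ms

M(word) = 3879/6 = 646.500
M(nonword) = 6502/9 = 722.444
Difference = 722.444 − 646.500 = 75.944 ms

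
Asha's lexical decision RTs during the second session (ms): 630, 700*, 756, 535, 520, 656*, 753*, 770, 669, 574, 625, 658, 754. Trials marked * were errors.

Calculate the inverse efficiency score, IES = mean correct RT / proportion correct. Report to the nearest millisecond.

Correct trials (n=10): 630, 756, 535, 520, 770, 669, 574, 625, 658, 754
Mean correct RT = 6491/10 = 649.1000 ms
Proportion correct = 10/13
IES = 649.1000 / (10/13) = 843.830 ms

844 ms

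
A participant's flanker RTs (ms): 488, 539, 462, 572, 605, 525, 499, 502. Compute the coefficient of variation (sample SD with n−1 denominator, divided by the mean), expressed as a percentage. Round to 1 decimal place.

8.9%

n = 8, Σ = 4192, M = 524.0000
Σ(x−M)² = 15340.000; s = √(15340.000/7) = 46.8127
CV = 46.8127 / 524.0000 = 0.08934 = 8.934%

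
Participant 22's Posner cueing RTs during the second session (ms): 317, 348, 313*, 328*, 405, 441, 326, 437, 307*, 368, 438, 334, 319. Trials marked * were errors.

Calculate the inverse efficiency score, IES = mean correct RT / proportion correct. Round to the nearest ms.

485 ms

Correct trials (n=10): 317, 348, 405, 441, 326, 437, 368, 438, 334, 319
Mean correct RT = 3733/10 = 373.3000 ms
Proportion correct = 10/13
IES = 373.3000 / (10/13) = 485.290 ms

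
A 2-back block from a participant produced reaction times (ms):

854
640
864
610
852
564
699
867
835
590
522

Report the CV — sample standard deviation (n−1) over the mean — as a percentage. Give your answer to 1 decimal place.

n = 11, Σ = 7897, M = 717.9091
Σ(x−M)² = 190282.909; s = √(190282.909/10) = 137.9431
CV = 137.9431 / 717.9091 = 0.19215 = 19.215%

19.2%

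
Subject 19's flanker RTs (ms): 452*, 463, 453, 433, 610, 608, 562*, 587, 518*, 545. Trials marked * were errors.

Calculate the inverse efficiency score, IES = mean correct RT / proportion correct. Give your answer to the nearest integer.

Correct trials (n=7): 463, 453, 433, 610, 608, 587, 545
Mean correct RT = 3699/7 = 528.4286 ms
Proportion correct = 7/10
IES = 528.4286 / (7/10) = 754.898 ms

755 ms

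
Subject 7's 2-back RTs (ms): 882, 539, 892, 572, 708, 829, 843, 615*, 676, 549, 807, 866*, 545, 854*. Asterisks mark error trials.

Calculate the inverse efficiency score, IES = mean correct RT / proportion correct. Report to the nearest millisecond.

907 ms

Correct trials (n=11): 882, 539, 892, 572, 708, 829, 843, 676, 549, 807, 545
Mean correct RT = 7842/11 = 712.9091 ms
Proportion correct = 11/14
IES = 712.9091 / (11/14) = 907.339 ms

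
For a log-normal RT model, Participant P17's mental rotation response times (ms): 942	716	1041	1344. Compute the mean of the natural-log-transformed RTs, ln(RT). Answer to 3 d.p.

6.893

ln(RT): 6.8480, 6.5737, 6.9479, 7.2034
Σ ln(RT) = 27.5730
Mean = 27.5730/4 = 6.89326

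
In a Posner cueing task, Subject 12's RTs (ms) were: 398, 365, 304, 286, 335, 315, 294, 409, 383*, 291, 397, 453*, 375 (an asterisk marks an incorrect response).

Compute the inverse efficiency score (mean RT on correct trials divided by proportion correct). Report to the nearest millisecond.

405 ms

Correct trials (n=11): 398, 365, 304, 286, 335, 315, 294, 409, 291, 397, 375
Mean correct RT = 3769/11 = 342.6364 ms
Proportion correct = 11/13
IES = 342.6364 / (11/13) = 404.934 ms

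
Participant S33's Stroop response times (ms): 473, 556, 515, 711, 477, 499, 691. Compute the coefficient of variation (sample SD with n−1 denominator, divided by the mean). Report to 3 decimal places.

n = 7, Σ = 3922, M = 560.2857
Σ(x−M)² = 60181.429; s = √(60181.429/6) = 100.1511
CV = 100.1511 / 560.2857 = 0.17875

0.179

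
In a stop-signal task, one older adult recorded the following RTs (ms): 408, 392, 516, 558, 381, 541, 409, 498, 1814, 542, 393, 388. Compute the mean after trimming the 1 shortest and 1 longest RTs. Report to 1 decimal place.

Sorted: 381, 388, 392, 393, 408, 409, 498, 516, 541, 542, 558, 1814
Drop lowest 1 (381) and highest 1 (1814)
Remaining (n=10): Σ = 4645, mean = 4645/10 = 464.500

464.5 ms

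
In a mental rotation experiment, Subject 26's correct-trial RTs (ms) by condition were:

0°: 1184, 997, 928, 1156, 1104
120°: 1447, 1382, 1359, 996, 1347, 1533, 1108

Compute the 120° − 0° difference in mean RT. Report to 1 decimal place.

236.5 ms

M(0°) = 5369/5 = 1073.800
M(120°) = 9172/7 = 1310.286
Difference = 1310.286 − 1073.800 = 236.486 ms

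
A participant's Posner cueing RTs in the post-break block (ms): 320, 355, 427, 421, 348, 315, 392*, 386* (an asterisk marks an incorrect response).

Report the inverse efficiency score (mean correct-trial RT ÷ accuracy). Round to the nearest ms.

486 ms

Correct trials (n=6): 320, 355, 427, 421, 348, 315
Mean correct RT = 2186/6 = 364.3333 ms
Proportion correct = 6/8
IES = 364.3333 / (6/8) = 485.778 ms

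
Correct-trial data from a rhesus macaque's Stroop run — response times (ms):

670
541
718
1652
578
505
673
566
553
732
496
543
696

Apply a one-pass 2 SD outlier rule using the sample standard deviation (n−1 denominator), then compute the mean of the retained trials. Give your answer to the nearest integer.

n = 13, ΣRT = 8923, M = 686.385
Σ(x−M)² = 1090907.08; s = √(1090907.08/12) = 301.511
Cutoffs: 686.385 ± 2·301.511 → [83.4, 1289.4]
Outside: 1652 → excluded.
Retained (n=12): Σ = 7271, mean = 7271/12 = 605.917

606 ms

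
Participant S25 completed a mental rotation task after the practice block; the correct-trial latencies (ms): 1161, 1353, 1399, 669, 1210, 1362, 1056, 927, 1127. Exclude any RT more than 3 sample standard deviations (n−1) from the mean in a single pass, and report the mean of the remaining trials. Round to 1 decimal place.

n = 9, ΣRT = 10264, M = 1140.444
Σ(x−M)² = 441508.22; s = √(441508.22/8) = 234.922
Cutoffs: 1140.444 ± 3·234.922 → [435.7, 1845.2]
No RTs fall outside the cutoffs; all 9 retained. Mean = 10264/9 = 1140.444

1140.4 ms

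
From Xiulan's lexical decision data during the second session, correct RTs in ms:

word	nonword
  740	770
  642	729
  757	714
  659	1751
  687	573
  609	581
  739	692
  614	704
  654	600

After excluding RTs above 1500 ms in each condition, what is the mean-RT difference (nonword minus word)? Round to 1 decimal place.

nonword: exclude 1751
M(word) = 6101/9 = 677.889
M(nonword) = 5363/8 = 670.375
Difference = 670.375 − 677.889 = -7.514 ms

-7.5 ms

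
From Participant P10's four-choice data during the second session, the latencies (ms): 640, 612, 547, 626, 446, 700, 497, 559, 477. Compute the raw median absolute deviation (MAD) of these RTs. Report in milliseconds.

Sorted: 446, 477, 497, 547, 559, 612, 626, 640, 700 → median = 559
|x − 559|: 81, 53, 12, 67, 113, 141, 62, 0, 82
Sorted deviations: 0, 12, 53, 62, 67, 81, 82, 113, 141 → MAD = 67

67 ms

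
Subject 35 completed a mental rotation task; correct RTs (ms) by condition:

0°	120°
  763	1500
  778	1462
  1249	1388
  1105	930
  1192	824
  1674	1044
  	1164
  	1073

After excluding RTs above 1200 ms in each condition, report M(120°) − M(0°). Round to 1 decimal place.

0°: exclude 1249, 1674
120°: exclude 1500, 1462, 1388
M(0°) = 3838/4 = 959.500
M(120°) = 5035/5 = 1007.000
Difference = 1007.000 − 959.500 = 47.500 ms

47.5 ms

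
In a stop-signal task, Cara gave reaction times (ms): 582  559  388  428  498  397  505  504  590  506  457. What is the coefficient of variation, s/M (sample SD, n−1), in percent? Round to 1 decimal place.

14.1%

n = 11, Σ = 5414, M = 492.1818
Σ(x−M)² = 47899.636; s = √(47899.636/10) = 69.2096
CV = 69.2096 / 492.1818 = 0.14062 = 14.062%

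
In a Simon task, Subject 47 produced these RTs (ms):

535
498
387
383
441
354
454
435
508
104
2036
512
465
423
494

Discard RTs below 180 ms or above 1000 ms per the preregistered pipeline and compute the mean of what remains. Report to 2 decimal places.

Excluded: 104, 2036
Retained (n=13): Σ = 5889
Mean = 5889/13 = 453.0000

453.00 ms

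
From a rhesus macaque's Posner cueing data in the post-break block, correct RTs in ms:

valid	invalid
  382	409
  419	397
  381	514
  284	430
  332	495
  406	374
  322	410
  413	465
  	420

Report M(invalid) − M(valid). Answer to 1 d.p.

67.5 ms

M(valid) = 2939/8 = 367.375
M(invalid) = 3914/9 = 434.889
Difference = 434.889 − 367.375 = 67.514 ms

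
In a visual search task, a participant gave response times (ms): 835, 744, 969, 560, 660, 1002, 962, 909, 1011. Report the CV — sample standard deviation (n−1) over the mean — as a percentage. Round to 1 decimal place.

n = 9, Σ = 7652, M = 850.2222
Σ(x−M)² = 210871.556; s = √(210871.556/8) = 162.3544
CV = 162.3544 / 850.2222 = 0.19096 = 19.096%

19.1%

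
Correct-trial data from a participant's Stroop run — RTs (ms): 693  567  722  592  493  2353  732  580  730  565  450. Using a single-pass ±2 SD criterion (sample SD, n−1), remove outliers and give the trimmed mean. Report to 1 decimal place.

612.4 ms

n = 11, ΣRT = 8477, M = 770.636
Σ(x−M)² = 2847308.55; s = √(2847308.55/10) = 533.602
Cutoffs: 770.636 ± 2·533.602 → [-296.6, 1837.8]
Outside: 2353 → excluded.
Retained (n=10): Σ = 6124, mean = 6124/10 = 612.400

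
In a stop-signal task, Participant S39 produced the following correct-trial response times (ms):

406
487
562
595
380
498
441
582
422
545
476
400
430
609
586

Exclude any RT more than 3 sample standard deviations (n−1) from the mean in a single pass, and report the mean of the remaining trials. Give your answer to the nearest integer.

n = 15, ΣRT = 7419, M = 494.600
Σ(x−M)² = 88907.60; s = √(88907.60/14) = 79.690
Cutoffs: 494.600 ± 3·79.690 → [255.5, 733.7]
No RTs fall outside the cutoffs; all 15 retained. Mean = 7419/15 = 494.600

495 ms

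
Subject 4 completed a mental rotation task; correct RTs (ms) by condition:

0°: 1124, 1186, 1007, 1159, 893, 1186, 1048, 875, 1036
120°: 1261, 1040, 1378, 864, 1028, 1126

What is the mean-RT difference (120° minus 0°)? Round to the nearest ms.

59 ms

M(0°) = 9514/9 = 1057.111
M(120°) = 6697/6 = 1116.167
Difference = 1116.167 − 1057.111 = 59.056 ms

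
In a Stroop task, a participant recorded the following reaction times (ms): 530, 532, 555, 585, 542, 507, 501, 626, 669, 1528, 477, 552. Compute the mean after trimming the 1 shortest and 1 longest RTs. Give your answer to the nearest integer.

Sorted: 477, 501, 507, 530, 532, 542, 552, 555, 585, 626, 669, 1528
Drop lowest 1 (477) and highest 1 (1528)
Remaining (n=10): Σ = 5599, mean = 5599/10 = 559.900

560 ms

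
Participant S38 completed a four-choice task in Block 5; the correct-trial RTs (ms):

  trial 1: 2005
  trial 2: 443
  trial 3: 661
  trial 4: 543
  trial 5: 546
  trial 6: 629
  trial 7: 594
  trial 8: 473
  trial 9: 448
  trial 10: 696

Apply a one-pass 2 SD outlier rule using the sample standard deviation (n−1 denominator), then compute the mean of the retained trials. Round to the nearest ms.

n = 10, ΣRT = 7038, M = 703.800
Σ(x−M)² = 1950141.60; s = √(1950141.60/9) = 465.492
Cutoffs: 703.800 ± 2·465.492 → [-227.2, 1634.8]
Outside: 2005 → excluded.
Retained (n=9): Σ = 5033, mean = 5033/9 = 559.222

559 ms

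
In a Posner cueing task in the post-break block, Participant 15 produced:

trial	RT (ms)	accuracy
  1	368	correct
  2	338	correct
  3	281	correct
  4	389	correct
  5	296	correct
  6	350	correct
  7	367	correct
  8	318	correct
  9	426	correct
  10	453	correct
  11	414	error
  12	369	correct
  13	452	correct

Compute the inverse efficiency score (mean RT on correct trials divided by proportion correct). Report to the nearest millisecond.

398 ms

Correct trials (n=12): 368, 338, 281, 389, 296, 350, 367, 318, 426, 453, 369, 452
Mean correct RT = 4407/12 = 367.2500 ms
Proportion correct = 12/13
IES = 367.2500 / (12/13) = 397.854 ms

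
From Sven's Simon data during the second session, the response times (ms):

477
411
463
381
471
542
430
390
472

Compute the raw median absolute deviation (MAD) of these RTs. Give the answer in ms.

33 ms

Sorted: 381, 390, 411, 430, 463, 471, 472, 477, 542 → median = 463
|x − 463|: 14, 52, 0, 82, 8, 79, 33, 73, 9
Sorted deviations: 0, 8, 9, 14, 33, 52, 73, 79, 82 → MAD = 33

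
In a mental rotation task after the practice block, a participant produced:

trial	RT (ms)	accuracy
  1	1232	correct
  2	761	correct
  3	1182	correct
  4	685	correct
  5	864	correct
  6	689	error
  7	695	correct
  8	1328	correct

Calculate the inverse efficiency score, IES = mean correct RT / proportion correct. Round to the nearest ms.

Correct trials (n=7): 1232, 761, 1182, 685, 864, 695, 1328
Mean correct RT = 6747/7 = 963.8571 ms
Proportion correct = 7/8
IES = 963.8571 / (7/8) = 1101.551 ms

1102 ms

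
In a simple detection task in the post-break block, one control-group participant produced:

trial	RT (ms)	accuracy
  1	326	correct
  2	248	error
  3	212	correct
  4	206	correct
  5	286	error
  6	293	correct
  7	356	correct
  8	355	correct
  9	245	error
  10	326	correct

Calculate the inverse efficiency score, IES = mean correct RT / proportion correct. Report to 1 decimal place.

Correct trials (n=7): 326, 212, 206, 293, 356, 355, 326
Mean correct RT = 2074/7 = 296.2857 ms
Proportion correct = 7/10
IES = 296.2857 / (7/10) = 423.265 ms

423.3 ms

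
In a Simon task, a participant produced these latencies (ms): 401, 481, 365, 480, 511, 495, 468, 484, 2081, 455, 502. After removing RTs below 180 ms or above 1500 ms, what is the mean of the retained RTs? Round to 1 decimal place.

464.2 ms

Excluded: 2081
Retained (n=10): Σ = 4642
Mean = 4642/10 = 464.2000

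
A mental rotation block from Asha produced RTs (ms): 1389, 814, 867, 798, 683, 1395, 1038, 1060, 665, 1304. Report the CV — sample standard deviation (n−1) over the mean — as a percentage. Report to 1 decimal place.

n = 10, Σ = 10013, M = 1001.3000
Σ(x−M)² = 710592.100; s = √(710592.100/9) = 280.9888
CV = 280.9888 / 1001.3000 = 0.28062 = 28.062%

28.1%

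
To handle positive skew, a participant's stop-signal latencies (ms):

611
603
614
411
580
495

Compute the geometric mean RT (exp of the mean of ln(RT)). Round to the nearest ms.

547 ms

ln(RT): 6.4151, 6.4019, 6.4200, 6.0186, 6.3630, 6.2046
Mean ln(RT) = 37.8232/6 = 6.30386
Geometric mean = exp(6.30386) = 546.68 ms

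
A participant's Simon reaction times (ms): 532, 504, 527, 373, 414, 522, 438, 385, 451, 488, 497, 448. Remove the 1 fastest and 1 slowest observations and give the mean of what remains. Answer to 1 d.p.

Sorted: 373, 385, 414, 438, 448, 451, 488, 497, 504, 522, 527, 532
Drop lowest 1 (373) and highest 1 (532)
Remaining (n=10): Σ = 4674, mean = 4674/10 = 467.400

467.4 ms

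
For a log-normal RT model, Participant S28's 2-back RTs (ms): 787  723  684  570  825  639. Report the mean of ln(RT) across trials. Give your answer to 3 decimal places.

ln(RT): 6.6682, 6.5834, 6.5280, 6.3456, 6.7154, 6.4599
Σ ln(RT) = 39.3005
Mean = 39.3005/6 = 6.55009

6.550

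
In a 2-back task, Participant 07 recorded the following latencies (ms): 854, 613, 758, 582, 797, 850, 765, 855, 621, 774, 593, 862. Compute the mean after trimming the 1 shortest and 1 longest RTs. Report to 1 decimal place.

748.0 ms

Sorted: 582, 593, 613, 621, 758, 765, 774, 797, 850, 854, 855, 862
Drop lowest 1 (582) and highest 1 (862)
Remaining (n=10): Σ = 7480, mean = 7480/10 = 748.000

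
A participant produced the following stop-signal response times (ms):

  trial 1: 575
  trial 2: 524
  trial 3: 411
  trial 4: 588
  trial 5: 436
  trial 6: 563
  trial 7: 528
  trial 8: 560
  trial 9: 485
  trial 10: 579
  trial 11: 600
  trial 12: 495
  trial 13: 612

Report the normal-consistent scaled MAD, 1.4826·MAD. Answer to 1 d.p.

Sorted: 411, 436, 485, 495, 524, 528, 560, 563, 575, 579, 588, 600, 612 → median = 560
|x − 560| sorted: 0, 3, 15, 19, 28, 32, 36, 40, 52, 65, 75, 124, 149 → MAD = 36
Robust SD ≈ 1.4826 × 36 = 53.374

53.4 ms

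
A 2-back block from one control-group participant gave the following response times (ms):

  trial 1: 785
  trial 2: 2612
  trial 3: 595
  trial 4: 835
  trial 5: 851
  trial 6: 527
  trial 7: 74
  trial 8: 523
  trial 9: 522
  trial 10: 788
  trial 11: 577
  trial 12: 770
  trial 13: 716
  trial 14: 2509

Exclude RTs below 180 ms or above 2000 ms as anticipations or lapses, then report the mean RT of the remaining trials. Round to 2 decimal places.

Excluded: 74, 2509, 2612
Retained (n=11): Σ = 7489
Mean = 7489/11 = 680.8182

680.82 ms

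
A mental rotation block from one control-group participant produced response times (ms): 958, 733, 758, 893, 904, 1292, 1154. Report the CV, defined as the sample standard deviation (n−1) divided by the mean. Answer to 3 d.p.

n = 7, Σ = 6692, M = 956.0000
Σ(x−M)² = 247710.000; s = √(247710.000/6) = 203.1871
CV = 203.1871 / 956.0000 = 0.21254

0.213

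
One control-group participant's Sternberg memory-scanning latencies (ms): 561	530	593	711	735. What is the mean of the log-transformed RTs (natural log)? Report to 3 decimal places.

6.431

ln(RT): 6.3297, 6.2729, 6.3852, 6.5667, 6.5999
Σ ln(RT) = 32.1543
Mean = 32.1543/5 = 6.43087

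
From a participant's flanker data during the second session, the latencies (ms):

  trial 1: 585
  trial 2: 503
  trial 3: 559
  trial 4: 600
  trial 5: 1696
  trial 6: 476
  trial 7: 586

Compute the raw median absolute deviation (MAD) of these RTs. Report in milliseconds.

Sorted: 476, 503, 559, 585, 586, 600, 1696 → median = 585
|x − 585|: 0, 82, 26, 15, 1111, 109, 1
Sorted deviations: 0, 1, 15, 26, 82, 109, 1111 → MAD = 26

26 ms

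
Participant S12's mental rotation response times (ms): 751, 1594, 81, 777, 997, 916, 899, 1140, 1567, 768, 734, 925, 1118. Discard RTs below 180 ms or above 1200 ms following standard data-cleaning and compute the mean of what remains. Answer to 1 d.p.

Excluded: 81, 1567, 1594
Retained (n=10): Σ = 9025
Mean = 9025/10 = 902.5000

902.5 ms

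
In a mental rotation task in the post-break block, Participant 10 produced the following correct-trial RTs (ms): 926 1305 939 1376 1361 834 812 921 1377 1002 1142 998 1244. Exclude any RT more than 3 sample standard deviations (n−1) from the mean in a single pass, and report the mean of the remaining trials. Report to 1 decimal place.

1095.2 ms

n = 13, ΣRT = 14237, M = 1095.154
Σ(x−M)² = 547191.69; s = √(547191.69/12) = 213.540
Cutoffs: 1095.154 ± 3·213.540 → [454.5, 1735.8]
No RTs fall outside the cutoffs; all 13 retained. Mean = 14237/13 = 1095.154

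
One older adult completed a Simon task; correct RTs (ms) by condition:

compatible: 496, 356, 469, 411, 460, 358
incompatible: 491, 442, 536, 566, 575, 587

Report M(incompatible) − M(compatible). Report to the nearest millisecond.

108 ms

M(compatible) = 2550/6 = 425.000
M(incompatible) = 3197/6 = 532.833
Difference = 532.833 − 425.000 = 107.833 ms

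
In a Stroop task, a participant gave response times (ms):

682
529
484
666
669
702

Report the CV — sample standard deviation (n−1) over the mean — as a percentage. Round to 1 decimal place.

14.7%

n = 6, Σ = 3732, M = 622.0000
Σ(x−M)² = 41838.000; s = √(41838.000/5) = 91.4746
CV = 91.4746 / 622.0000 = 0.14707 = 14.707%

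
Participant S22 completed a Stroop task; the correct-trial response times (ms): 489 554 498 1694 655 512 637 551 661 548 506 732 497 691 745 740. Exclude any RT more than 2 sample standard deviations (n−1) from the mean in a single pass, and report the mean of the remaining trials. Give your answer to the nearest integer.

601 ms

n = 16, ΣRT = 10710, M = 669.375
Σ(x−M)² = 1251409.75; s = √(1251409.75/15) = 288.838
Cutoffs: 669.375 ± 2·288.838 → [91.7, 1247.1]
Outside: 1694 → excluded.
Retained (n=15): Σ = 9016, mean = 9016/15 = 601.067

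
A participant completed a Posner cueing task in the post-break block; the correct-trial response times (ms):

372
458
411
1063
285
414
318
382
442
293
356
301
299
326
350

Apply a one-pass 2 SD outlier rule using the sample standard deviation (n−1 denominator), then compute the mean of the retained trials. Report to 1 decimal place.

n = 15, ΣRT = 6070, M = 404.667
Σ(x−M)² = 507107.33; s = √(507107.33/14) = 190.321
Cutoffs: 404.667 ± 2·190.321 → [24.0, 785.3]
Outside: 1063 → excluded.
Retained (n=14): Σ = 5007, mean = 5007/14 = 357.643

357.6 ms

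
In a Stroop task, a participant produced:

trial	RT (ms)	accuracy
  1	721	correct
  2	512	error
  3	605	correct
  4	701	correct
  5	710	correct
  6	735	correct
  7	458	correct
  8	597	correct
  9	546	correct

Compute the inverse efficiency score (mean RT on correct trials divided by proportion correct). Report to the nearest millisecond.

Correct trials (n=8): 721, 605, 701, 710, 735, 458, 597, 546
Mean correct RT = 5073/8 = 634.1250 ms
Proportion correct = 8/9
IES = 634.1250 / (8/9) = 713.391 ms

713 ms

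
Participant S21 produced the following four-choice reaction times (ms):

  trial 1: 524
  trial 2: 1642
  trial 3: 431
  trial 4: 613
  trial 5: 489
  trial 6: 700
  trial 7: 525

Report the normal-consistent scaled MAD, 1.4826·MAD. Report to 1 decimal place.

Sorted: 431, 489, 524, 525, 613, 700, 1642 → median = 525
|x − 525| sorted: 0, 1, 36, 88, 94, 175, 1117 → MAD = 88
Robust SD ≈ 1.4826 × 88 = 130.469

130.5 ms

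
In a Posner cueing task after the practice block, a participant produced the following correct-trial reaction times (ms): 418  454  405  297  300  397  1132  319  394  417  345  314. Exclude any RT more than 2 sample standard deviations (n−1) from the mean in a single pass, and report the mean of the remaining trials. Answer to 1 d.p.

369.1 ms

n = 12, ΣRT = 5192, M = 432.667
Σ(x−M)² = 564208.67; s = √(564208.67/11) = 226.477
Cutoffs: 432.667 ± 2·226.477 → [-20.3, 885.6]
Outside: 1132 → excluded.
Retained (n=11): Σ = 4060, mean = 4060/11 = 369.091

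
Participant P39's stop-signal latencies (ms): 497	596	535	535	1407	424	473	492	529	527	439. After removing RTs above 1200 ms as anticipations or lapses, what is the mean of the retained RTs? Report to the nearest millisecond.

Excluded: 1407
Retained (n=10): Σ = 5047
Mean = 5047/10 = 504.7000

505 ms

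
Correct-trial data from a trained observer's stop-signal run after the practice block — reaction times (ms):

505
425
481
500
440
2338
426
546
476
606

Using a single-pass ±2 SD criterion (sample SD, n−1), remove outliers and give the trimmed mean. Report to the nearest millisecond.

489 ms

n = 10, ΣRT = 6743, M = 674.300
Σ(x−M)² = 3103454.10; s = √(3103454.10/9) = 587.221
Cutoffs: 674.300 ± 2·587.221 → [-500.1, 1848.7]
Outside: 2338 → excluded.
Retained (n=9): Σ = 4405, mean = 4405/9 = 489.444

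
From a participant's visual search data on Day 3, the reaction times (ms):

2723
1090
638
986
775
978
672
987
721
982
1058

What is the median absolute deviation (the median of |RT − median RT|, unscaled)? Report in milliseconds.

Sorted: 638, 672, 721, 775, 978, 982, 986, 987, 1058, 1090, 2723 → median = 982
|x − 982|: 1741, 108, 344, 4, 207, 4, 310, 5, 261, 0, 76
Sorted deviations: 0, 4, 4, 5, 76, 108, 207, 261, 310, 344, 1741 → MAD = 108

108 ms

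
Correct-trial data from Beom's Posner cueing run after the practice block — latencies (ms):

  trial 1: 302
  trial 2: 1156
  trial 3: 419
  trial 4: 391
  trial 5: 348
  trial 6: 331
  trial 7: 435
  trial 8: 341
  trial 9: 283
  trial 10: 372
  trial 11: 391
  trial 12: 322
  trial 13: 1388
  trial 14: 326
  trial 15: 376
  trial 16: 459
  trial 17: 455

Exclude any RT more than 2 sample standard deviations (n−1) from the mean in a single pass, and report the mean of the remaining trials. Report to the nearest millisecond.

370 ms

n = 17, ΣRT = 8095, M = 476.176
Σ(x−M)² = 1504444.47; s = √(1504444.47/16) = 306.639
Cutoffs: 476.176 ± 2·306.639 → [-137.1, 1089.5]
Outside: 1156, 1388 → excluded.
Retained (n=15): Σ = 5551, mean = 5551/15 = 370.067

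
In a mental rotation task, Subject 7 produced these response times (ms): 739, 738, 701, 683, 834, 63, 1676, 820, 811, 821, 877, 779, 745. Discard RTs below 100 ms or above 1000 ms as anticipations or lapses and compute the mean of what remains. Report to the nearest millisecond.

Excluded: 63, 1676
Retained (n=11): Σ = 8548
Mean = 8548/11 = 777.0909

777 ms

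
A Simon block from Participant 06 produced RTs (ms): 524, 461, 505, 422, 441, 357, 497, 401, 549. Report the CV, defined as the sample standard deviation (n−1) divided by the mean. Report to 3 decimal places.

0.135

n = 9, Σ = 4157, M = 461.8889
Σ(x−M)² = 31274.889; s = √(31274.889/8) = 62.5249
CV = 62.5249 / 461.8889 = 0.13537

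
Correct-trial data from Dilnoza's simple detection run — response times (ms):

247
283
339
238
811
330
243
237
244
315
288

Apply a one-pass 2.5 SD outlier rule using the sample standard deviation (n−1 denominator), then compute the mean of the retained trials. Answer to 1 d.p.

276.4 ms

n = 11, ΣRT = 3575, M = 325.000
Σ(x−M)² = 274332.00; s = √(274332.00/10) = 165.630
Cutoffs: 325.000 ± 2.5·165.630 → [-89.1, 739.1]
Outside: 811 → excluded.
Retained (n=10): Σ = 2764, mean = 2764/10 = 276.400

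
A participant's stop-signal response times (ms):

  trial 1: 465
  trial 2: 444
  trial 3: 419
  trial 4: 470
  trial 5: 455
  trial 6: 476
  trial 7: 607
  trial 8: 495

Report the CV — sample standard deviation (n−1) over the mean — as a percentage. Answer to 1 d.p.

n = 8, Σ = 3831, M = 478.8750
Σ(x−M)² = 22326.875; s = √(22326.875/7) = 56.4761
CV = 56.4761 / 478.8750 = 0.11794 = 11.794%

11.8%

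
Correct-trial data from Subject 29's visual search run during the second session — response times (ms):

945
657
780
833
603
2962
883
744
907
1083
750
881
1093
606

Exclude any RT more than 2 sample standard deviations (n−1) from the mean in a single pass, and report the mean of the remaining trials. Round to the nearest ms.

828 ms

n = 14, ΣRT = 13727, M = 980.500
Σ(x−M)² = 4534001.50; s = √(4534001.50/13) = 590.567
Cutoffs: 980.500 ± 2·590.567 → [-200.6, 2161.6]
Outside: 2962 → excluded.
Retained (n=13): Σ = 10765, mean = 10765/13 = 828.077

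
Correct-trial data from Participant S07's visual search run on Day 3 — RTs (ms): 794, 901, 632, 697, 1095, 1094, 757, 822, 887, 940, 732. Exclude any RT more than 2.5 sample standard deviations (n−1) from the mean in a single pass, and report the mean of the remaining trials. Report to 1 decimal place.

850.1 ms

n = 11, ΣRT = 9351, M = 850.091
Σ(x−M)² = 229056.91; s = √(229056.91/10) = 151.346
Cutoffs: 850.091 ± 2.5·151.346 → [471.7, 1228.5]
No RTs fall outside the cutoffs; all 11 retained. Mean = 9351/11 = 850.091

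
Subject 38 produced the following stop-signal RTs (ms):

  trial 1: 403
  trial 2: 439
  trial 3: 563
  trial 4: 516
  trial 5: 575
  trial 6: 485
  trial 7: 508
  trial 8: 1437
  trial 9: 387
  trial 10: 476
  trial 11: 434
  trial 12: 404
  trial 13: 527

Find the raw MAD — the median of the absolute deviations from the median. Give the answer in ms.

51 ms

Sorted: 387, 403, 404, 434, 439, 476, 485, 508, 516, 527, 563, 575, 1437 → median = 485
|x − 485|: 82, 46, 78, 31, 90, 0, 23, 952, 98, 9, 51, 81, 42
Sorted deviations: 0, 9, 23, 31, 42, 46, 51, 78, 81, 82, 90, 98, 952 → MAD = 51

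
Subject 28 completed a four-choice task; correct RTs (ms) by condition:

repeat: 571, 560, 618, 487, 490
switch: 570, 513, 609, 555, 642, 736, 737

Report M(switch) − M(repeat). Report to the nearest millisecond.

M(repeat) = 2726/5 = 545.200
M(switch) = 4362/7 = 623.143
Difference = 623.143 − 545.200 = 77.943 ms

78 ms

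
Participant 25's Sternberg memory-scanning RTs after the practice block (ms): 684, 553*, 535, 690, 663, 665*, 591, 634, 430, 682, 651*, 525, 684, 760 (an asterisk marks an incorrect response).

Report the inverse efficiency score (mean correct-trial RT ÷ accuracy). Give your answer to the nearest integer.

Correct trials (n=11): 684, 535, 690, 663, 591, 634, 430, 682, 525, 684, 760
Mean correct RT = 6878/11 = 625.2727 ms
Proportion correct = 11/14
IES = 625.2727 / (11/14) = 795.802 ms

796 ms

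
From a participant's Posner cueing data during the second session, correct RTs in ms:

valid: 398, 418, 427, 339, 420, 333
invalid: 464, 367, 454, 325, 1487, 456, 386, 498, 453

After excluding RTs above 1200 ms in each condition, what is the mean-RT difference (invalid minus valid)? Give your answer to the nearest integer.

invalid: exclude 1487
M(valid) = 2335/6 = 389.167
M(invalid) = 3403/8 = 425.375
Difference = 425.375 − 389.167 = 36.208 ms

36 ms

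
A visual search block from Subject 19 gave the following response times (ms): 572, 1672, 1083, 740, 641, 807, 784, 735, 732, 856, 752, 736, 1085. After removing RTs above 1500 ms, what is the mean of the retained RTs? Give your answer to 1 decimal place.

Excluded: 1672
Retained (n=12): Σ = 9523
Mean = 9523/12 = 793.5833

793.6 ms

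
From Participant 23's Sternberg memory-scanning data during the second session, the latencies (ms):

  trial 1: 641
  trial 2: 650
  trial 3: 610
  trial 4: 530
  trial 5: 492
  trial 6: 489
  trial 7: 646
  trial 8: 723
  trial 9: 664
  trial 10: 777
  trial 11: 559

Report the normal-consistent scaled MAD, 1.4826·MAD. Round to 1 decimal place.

Sorted: 489, 492, 530, 559, 610, 641, 646, 650, 664, 723, 777 → median = 641
|x − 641| sorted: 0, 5, 9, 23, 31, 82, 82, 111, 136, 149, 152 → MAD = 82
Robust SD ≈ 1.4826 × 82 = 121.573

121.6 ms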